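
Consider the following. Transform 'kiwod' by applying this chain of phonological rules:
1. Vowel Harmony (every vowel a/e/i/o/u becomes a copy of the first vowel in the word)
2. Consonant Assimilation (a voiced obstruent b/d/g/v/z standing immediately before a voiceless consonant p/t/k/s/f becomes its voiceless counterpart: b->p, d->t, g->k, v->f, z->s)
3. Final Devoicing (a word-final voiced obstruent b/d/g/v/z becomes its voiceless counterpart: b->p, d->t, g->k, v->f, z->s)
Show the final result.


Starting form: 'kiwod'
Rule 1: Vowel Harmony: all vowels become 'i' (matching first vowel). 'kiwod' -> 'kiwid'
Rule 2: Consonant Assimilation: no voiced obstruent (b/d/g/v/z) stands immediately before a voiceless consonant (p/t/k/s/f). No change.
Rule 3: Final Devoicing: word-final voiced obstruent 'd' becomes voiceless 't'. 'kiwid' -> 'kiwit'
Final form: 'kiwit'

kiwit


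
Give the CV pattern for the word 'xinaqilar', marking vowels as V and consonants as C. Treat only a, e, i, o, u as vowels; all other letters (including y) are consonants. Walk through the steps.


Letter mapping: x = C, i = V, n = C, a = V, q = C, i = V, l = C, a = V, r = C.

CVCVCVCVC


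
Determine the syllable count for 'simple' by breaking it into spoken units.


Break 'simple' into syllables: sim-ple -> sim | ple = 2 syllables

2 syllables


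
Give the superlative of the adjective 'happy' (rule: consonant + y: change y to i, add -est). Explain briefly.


Apply superlative formation (consonant + y: change y to i, add -est): 'happy' -> 'happiest'.

happiest


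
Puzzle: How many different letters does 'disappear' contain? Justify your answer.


Unique letters in 'disappear': {a, d, e, i, p, r, s} = 7 distinct letters.

7


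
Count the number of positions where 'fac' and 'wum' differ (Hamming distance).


Alignment:
Position 1: 'f' vs 'w' = DIFFER
Position 2: 'a' vs 'u' = DIFFER
Position 3: 'c' vs 'm' = DIFFER
Total differences: 3

3


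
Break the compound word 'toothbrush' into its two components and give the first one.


Split 'toothbrush' into 'tooth' + 'brush'. The first part is 'tooth'.

tooth


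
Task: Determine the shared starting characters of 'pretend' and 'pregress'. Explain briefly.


Compare from the start: 3 characters match: 'pre'. Mismatch at position 4: 't' vs 'g'.

pre


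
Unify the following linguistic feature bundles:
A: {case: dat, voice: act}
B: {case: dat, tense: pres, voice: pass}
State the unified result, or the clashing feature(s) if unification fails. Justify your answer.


Compare features:
case: A=dat vs B=dat -> unified: dat
tense: A=_ vs B=pres -> unified: pres
voice: A=act vs B=pass -> CLASH
Clash detected on feature 'voice' (act vs pass); unification fails.

CLASH on 'voice' (act vs pass)


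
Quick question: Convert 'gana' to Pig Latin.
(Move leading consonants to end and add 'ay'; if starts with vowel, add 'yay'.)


'gana': move consonant cluster 'g' to end and add 'ay': 'anagay'.

anagay


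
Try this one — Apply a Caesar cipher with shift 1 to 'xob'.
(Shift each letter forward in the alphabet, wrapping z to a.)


Shift each letter by 1: x -> y, o -> p, b -> c. Result: 'ypc'.

ypc


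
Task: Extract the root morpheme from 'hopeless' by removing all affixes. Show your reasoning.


Remove suffix '-less' from 'hopeless' to get root 'hope'.

hope


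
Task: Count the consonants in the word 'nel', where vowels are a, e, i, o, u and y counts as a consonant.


Consonants in 'nel': n, l = 2 consonants.

2


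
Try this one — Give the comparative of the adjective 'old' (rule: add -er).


Apply comparative formation (add -er): 'old' -> 'older'.

older


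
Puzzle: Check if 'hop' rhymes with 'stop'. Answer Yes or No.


Rime (stressed vowel + following sounds) of 'hop': -op = /ɒp/
Rime of 'stop': -op = /ɒp/
/ɒp/ and /ɒp/ are the same ending sound, so the words rhyme.

Yes


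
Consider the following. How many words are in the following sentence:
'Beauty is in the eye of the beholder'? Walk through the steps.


Split into words: Beauty | is | in | the | eye | of | the | beholder = 8 words.

8


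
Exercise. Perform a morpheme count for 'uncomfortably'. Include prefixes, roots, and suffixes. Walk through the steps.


Decomposition: un- (prefix) + comfort (root) + -able (suffix) + -ly (suffix) = 4 morpheme(s)

4 morphemes


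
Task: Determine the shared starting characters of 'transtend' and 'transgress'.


Compare from the start: 5 characters match: 'trans'. Mismatch at position 6: 't' vs 'g'.

trans


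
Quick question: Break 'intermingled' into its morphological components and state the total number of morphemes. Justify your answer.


Step 1: Identify prefix: 'inter' (meaning: between)
Step 2: Identify root: 'mingle'
Step 3: Identify suffix(es): 'ed'
Decomposition: inter- (prefix: between) + mingle (root) + -ed (suffix: past)
Total morphemes: 3

3 morphemes (inter- (prefix: between) + mingle (root) + -ed (suffix: past))


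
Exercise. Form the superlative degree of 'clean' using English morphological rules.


Apply superlative formation (add -est): 'clean' -> 'cleanest'.

cleanest


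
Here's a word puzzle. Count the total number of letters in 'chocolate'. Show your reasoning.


Spell out 'chocolate' and number each letter: c(1), h(2), o(3), c(4), o(5), l(6), a(7), t(8), e(9). Total: 9 letters.

9


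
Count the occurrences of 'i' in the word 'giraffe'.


Letter 'i' in 'giraffe': found at position(s) 2 = 1 occurrence(s).

1


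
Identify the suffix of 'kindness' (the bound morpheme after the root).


The word 'kindness' = 'kind' (root) + '-ness' (suffix). The suffix is '-ness'.

ness


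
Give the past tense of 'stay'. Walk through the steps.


Apply rule: Add -ed. 'stay' becomes 'stayed'.

stayed


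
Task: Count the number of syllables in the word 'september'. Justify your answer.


Break 'september' into syllables: sep-tem-ber -> sep | tem | ber = 3 syllables

3 syllables


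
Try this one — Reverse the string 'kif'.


Reverse 'kif' character by character: 'fik'.

fik


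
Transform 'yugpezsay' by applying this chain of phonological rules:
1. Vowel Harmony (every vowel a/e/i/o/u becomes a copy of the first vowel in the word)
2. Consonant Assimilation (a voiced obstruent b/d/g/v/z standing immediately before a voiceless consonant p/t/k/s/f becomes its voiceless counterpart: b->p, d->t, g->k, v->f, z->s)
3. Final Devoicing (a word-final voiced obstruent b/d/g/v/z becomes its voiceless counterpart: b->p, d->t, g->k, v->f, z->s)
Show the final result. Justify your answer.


Starting form: 'yugpezsay'
Rule 1: Vowel Harmony: all vowels become 'u' (matching first vowel). 'yugpezsay' -> 'yugpuzsuy'
Rule 2: Consonant Assimilation: voiced obstruent before voiceless consonant becomes voiceless ('gp' -> 'kp', 'zs' -> 'ss'). 'yugpuzsuy' -> 'yukpussuy'
Rule 3: Final Devoicing: final consonant 'y' is not one of the voiced obstruents b/d/g/v/z. No change.
Final form: 'yukpussuy'

yukpussuy


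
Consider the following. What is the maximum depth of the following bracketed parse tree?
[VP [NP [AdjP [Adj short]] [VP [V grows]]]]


Count bracket nesting levels:
'[' at pos 0: depth = 1
'[' at pos 4: depth = 2
'[' at pos 8: depth = 3
'[' at pos 14: depth = 4
'[' at pos 27: depth = 3
'[' at pos 31: depth = 4
Maximum depth reached: 4

4


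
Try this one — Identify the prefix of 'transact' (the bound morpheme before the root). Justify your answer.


The word 'transact' = 'trans' (prefix) + 'act' (root). The prefix is 'trans'.

trans


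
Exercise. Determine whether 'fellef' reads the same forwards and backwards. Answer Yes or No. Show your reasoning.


Forward: 'fellef'
Reversed: 'fellef'
They are identical.

Yes


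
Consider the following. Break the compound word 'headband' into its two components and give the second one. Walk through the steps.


Split 'headband' into 'head' + 'band'. The second part is 'band'.

band


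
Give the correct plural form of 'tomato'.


Apply rule: Add -es (consonant + o). 'tomato' becomes 'tomatoes'.

tomatoes


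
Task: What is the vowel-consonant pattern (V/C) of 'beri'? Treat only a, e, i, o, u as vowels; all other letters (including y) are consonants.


Letter mapping: b = C, e = V, r = C, i = V.

CVCV


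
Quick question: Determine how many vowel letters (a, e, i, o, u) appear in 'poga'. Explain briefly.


Vowels in 'poga': o, a = 2 vowels.

2


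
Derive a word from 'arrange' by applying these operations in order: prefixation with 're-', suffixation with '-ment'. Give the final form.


Step 1: Add prefix 're-' to 'arrange' = 'rearrange'
Step 2: Add suffix '-ment' to 'rearrange' = 'rearrangement'

rearrangement


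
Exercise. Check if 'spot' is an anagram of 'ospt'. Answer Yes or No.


Sorted letters of 'spot': 'opst'
Sorted letters of 'ospt': 'opst'
They match.

Yes


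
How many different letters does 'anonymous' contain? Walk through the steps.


Unique letters in 'anonymous': {a, m, n, o, s, u, y} = 7 distinct letters.

7


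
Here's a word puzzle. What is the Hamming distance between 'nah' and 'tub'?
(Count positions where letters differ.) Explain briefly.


Alignment:
Position 1: 'n' vs 't' = DIFFER
Position 2: 'a' vs 'u' = DIFFER
Position 3: 'h' vs 'b' = DIFFER
Total differences: 3

3


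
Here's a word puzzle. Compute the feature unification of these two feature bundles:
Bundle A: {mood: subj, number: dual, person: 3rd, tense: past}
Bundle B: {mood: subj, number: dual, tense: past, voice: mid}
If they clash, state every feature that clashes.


Compare features:
mood: A=subj vs B=subj -> unified: subj
number: A=dual vs B=dual -> unified: dual
person: A=3rd vs B=_ -> unified: 3rd
tense: A=past vs B=past -> unified: past
voice: A=_ vs B=mid -> unified: mid
No clashes found.

Unified: {mood: subj, number: dual, person: 3rd, tense: past, voice: mid}


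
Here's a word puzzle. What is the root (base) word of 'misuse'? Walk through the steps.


Remove prefix 'mis' from 'misuse' to get root 'use'.

use


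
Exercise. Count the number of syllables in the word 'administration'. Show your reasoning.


Break 'administration' into syllables: ad-min-is-tra-tion -> ad | min | is | tra | tion = 5 syllables

5 syllables


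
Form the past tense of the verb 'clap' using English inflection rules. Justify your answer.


Apply rule: Double final consonant and add -ed. 'clap' becomes 'clapped'.

clapped


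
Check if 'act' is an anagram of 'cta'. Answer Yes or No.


Sorted letters of 'act': 'act'
Sorted letters of 'cta': 'act'
They match.

Yes


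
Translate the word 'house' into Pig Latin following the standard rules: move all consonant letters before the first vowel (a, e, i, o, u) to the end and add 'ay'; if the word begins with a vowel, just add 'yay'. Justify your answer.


'house': move consonant cluster 'h' to end and add 'ay': 'ousehay'.

ousehay


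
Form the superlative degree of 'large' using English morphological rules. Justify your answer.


Apply superlative formation (ends in e: add -st): 'large' -> 'largest'.

largest


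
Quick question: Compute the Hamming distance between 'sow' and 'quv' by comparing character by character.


Alignment:
Position 1: 's' vs 'q' = DIFFER
Position 2: 'o' vs 'u' = DIFFER
Position 3: 'w' vs 'v' = DIFFER
Total differences: 3

3


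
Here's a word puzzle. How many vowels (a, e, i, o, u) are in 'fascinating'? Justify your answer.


Vowels in 'fascinating': a, i, a, i = 4 vowels.

4


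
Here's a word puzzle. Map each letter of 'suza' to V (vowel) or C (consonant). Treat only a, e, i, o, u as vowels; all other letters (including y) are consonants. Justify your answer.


Letter mapping: s = C, u = V, z = C, a = V.

CVCV


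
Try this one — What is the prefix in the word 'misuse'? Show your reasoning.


The word 'misuse' = 'mis' (prefix) + 'use' (root). The prefix is 'mis'.

mis


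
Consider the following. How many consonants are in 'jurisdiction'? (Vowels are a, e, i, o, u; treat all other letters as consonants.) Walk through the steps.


Consonants in 'jurisdiction': j, r, s, d, c, t, n = 7 consonants.

7


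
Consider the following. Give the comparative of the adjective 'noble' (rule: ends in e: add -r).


Apply comparative formation (ends in e: add -r): 'noble' -> 'nobler'.

nobler


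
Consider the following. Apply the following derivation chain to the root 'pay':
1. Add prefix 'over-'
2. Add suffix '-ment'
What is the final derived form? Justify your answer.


Step 1: Add prefix 'over-' to 'pay' = 'overpay'
Step 2: Add suffix '-ment' to 'overpay' = 'overpayment'

overpayment


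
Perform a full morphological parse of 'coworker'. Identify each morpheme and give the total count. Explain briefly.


Step 1: Identify prefix: 'co' (meaning: together)
Step 2: Identify root: 'work'
Step 3: Identify suffix(es): 'er'
Decomposition: co- (prefix: together) + work (root) + -er (suffix: one who)
Total morphemes: 3

3 morphemes (co- (prefix: together) + work (root) + -er (suffix: one who))


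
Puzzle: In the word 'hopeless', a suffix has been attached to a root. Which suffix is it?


The word 'hopeless' = 'hope' (root) + '-less' (suffix). The suffix is '-less'.

less


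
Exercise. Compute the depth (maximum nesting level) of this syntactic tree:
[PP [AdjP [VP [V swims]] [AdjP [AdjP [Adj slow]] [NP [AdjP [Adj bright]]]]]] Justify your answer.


Count bracket nesting levels:
'[' at pos 0: depth = 1
'[' at pos 4: depth = 2
'[' at pos 10: depth = 3
'[' at pos 14: depth = 4
'[' at pos 25: depth = 3
'[' at pos 31: depth = 4
'[' at pos 37: depth = 5
'[' at pos 49: depth = 4
'[' at pos 53: depth = 5
'[' at pos 59: depth = 6
Maximum depth reached: 6

6


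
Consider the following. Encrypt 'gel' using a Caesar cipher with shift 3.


Shift each letter by 3: g -> j, e -> h, l -> o. Result: 'jho'.

jho


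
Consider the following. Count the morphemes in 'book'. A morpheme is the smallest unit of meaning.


Decomposition: book (free morpheme) = 1 morpheme(s)

1 morphemes


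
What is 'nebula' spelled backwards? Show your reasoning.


Reverse 'nebula' character by character: 'aluben'.

aluben


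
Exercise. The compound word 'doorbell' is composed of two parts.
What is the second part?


Split 'doorbell' into 'door' + 'bell'. The second part is 'bell'.

bell


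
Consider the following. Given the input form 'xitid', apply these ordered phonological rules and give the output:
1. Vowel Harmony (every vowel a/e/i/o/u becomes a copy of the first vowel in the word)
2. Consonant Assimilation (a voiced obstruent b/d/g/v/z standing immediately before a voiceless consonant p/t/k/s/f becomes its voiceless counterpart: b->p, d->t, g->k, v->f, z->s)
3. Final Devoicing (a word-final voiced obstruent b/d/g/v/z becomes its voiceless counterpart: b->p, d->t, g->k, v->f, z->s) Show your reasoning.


Starting form: 'xitid'
Rule 1: Vowel Harmony: all vowels already match. No change.
Rule 2: Consonant Assimilation: no voiced obstruent (b/d/g/v/z) stands immediately before a voiceless consonant (p/t/k/s/f). No change.
Rule 3: Final Devoicing: word-final voiced obstruent 'd' becomes voiceless 't'. 'xitid' -> 'xitit'
Final form: 'xitit'

xitit


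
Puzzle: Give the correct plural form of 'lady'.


Apply rule: Change -y to -ies (consonant + y). 'lady' becomes 'ladies'.

ladies


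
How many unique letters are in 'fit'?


Unique letters in 'fit': {f, i, t} = 3 distinct letters.

3


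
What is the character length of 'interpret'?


Spell out 'interpret' and number each letter: i(1), n(2), t(3), e(4), r(5), p(6), r(7), e(8), t(9). Total: 9 letters.

9


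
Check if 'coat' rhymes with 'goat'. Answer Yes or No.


Rime (stressed vowel + following sounds) of 'coat': -oat = /oʊt/
Rime of 'goat': -oat = /oʊt/
/oʊt/ and /oʊt/ are the same ending sound, so the words rhyme.

Yes


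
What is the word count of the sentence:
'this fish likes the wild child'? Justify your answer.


Split into words: this | fish | likes | the | wild | child = 6 words.

6


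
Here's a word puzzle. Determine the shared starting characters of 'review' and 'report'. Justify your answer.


Compare from the start: 2 characters match: 're'. Mismatch at position 3: 'v' vs 'p'.

re


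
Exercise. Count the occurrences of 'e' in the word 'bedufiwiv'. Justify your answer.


Letter 'e' in 'bedufiwiv': found at position(s) 2 = 1 occurrence(s).

1


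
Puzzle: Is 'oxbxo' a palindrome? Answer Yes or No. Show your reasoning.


Forward: 'oxbxo'
Reversed: 'oxbxo'
They are identical.

Yes


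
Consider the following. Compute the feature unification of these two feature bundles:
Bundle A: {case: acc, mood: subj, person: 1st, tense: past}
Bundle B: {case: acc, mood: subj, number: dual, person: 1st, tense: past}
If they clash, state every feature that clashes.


Compare features:
case: A=acc vs B=acc -> unified: acc
mood: A=subj vs B=subj -> unified: subj
number: A=_ vs B=dual -> unified: dual
person: A=1st vs B=1st -> unified: 1st
tense: A=past vs B=past -> unified: past
No clashes found.

Unified: {case: acc, mood: subj, number: dual, person: 1st, tense: past}


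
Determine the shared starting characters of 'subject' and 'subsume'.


Compare from the start: 3 characters match: 'sub'. Mismatch at position 4: 'j' vs 's'.

sub


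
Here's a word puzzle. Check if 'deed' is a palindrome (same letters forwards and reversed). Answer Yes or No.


Forward: 'deed'
Reversed: 'deed'
They are identical.

Yes


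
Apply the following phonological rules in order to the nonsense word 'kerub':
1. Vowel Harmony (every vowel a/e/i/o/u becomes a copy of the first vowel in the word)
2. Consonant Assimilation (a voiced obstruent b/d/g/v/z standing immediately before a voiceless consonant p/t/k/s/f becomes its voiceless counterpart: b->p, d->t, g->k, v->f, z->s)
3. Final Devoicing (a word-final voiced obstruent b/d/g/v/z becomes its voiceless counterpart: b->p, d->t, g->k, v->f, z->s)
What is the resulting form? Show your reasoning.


Starting form: 'kerub'
Rule 1: Vowel Harmony: all vowels become 'e' (matching first vowel). 'kerub' -> 'kereb'
Rule 2: Consonant Assimilation: no voiced obstruent (b/d/g/v/z) stands immediately before a voiceless consonant (p/t/k/s/f). No change.
Rule 3: Final Devoicing: word-final voiced obstruent 'b' becomes voiceless 'p'. 'kereb' -> 'kerep'
Final form: 'kerep'

kerep


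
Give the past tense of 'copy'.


Apply rule: Change -y to -ied. 'copy' becomes 'copied'.

copied


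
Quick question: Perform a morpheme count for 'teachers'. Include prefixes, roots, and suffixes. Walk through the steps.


Decomposition: teach (root) + -er (suffix) + -s (plural) = 3 morpheme(s)

3 morphemes


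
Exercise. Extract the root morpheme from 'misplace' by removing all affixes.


Remove prefix 'mis' from 'misplace' to get root 'place'.

place


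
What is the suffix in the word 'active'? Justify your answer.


The word 'active' = 'act' (root) + '-ive' (suffix). The suffix is '-ive'.

ive


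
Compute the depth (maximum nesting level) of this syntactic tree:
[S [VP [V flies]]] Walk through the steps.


Count bracket nesting levels:
'[' at pos 0: depth = 1
'[' at pos 3: depth = 2
'[' at pos 7: depth = 3
Maximum depth reached: 3

3


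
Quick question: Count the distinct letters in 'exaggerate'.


Unique letters in 'exaggerate': {a, e, g, r, t, x} = 6 distinct letters.

6


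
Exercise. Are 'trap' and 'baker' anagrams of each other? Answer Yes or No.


Sorted letters of 'trap': 'aprt'
Sorted letters of 'baker': 'abekr'
They do not match.

No


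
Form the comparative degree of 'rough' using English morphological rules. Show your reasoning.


Apply comparative formation (add -er): 'rough' -> 'rougher'.

rougher


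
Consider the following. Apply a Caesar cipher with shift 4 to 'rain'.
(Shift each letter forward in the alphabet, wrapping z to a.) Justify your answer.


Shift each letter by 4: r -> v, a -> e, i -> m, n -> r. Result: 'vemr'.

vemr


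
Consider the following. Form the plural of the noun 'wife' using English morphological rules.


Apply rule: Change -fe to -ves. 'wife' becomes 'wives'.

wives


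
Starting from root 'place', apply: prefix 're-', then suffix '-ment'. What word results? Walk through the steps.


Step 1: Add prefix 're-' to 'place' = 'replace'
Step 2: Add suffix '-ment' to 'replace' = 'replacement'

replacement


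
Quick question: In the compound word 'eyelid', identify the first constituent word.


Split 'eyelid' into 'eye' + 'lid'. The first part is 'eye'.

eye


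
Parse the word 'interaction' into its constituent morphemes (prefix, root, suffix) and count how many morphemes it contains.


Step 1: Identify prefix: 'inter' (meaning: between)
Step 2: Identify root: 'act'
Step 3: Identify suffix(es): 'ion'
Decomposition: inter- (prefix: between) + act (root) + -ion (suffix: act of)
Total morphemes: 3

3 morphemes (inter- (prefix: between) + act (root) + -ion (suffix: act of))


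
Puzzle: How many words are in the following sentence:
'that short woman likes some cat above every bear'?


Split into words: that | short | woman | likes | some | cat | above | every | bear = 9 words.

9


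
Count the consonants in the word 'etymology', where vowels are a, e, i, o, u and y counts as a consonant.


Consonants in 'etymology': t, y, m, l, g, y = 6 consonants.

6


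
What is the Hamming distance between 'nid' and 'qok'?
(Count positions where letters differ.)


Alignment:
Position 1: 'n' vs 'q' = DIFFER
Position 2: 'i' vs 'o' = DIFFER
Position 3: 'd' vs 'k' = DIFFER
Total differences: 3

3


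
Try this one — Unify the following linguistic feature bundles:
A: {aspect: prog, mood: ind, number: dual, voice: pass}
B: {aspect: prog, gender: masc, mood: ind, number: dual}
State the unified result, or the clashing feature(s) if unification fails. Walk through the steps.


Compare features:
aspect: A=prog vs B=prog -> unified: prog
gender: A=_ vs B=masc -> unified: masc
mood: A=ind vs B=ind -> unified: ind
number: A=dual vs B=dual -> unified: dual
voice: A=pass vs B=_ -> unified: pass
No clashes found.

Unified: {aspect: prog, gender: masc, mood: ind, number: dual, voice: pass}


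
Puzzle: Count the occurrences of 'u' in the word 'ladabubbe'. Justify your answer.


Letter 'u' in 'ladabubbe': found at position(s) 6 = 1 occurrence(s).

1


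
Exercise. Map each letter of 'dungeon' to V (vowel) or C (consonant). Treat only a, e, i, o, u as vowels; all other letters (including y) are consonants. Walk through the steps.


Letter mapping: d = C, u = V, n = C, g = C, e = V, o = V, n = C.

CVCCVVC


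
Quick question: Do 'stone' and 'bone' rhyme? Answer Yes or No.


Rime (stressed vowel + following sounds) of 'stone': -one = /oʊn/
Rime of 'bone': -one = /oʊn/
/oʊn/ and /oʊn/ are the same ending sound, so the words rhyme.

Yes


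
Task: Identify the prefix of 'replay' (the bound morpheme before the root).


The word 'replay' = 're' (prefix) + 'play' (root). The prefix is 're'.

re


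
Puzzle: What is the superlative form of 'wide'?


Apply superlative formation (ends in e: add -st): 'wide' -> 'widest'.

widest


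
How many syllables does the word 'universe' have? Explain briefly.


Break 'universe' into syllables: u-ni-verse -> u | ni | verse = 3 syllables

3 syllables


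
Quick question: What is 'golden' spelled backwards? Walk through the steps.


Reverse 'golden' character by character: 'nedlog'.

nedlog


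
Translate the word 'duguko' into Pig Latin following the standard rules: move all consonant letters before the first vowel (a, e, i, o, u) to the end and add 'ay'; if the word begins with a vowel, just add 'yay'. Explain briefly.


'duguko': move consonant cluster 'd' to end and add 'ay': 'ugukoday'.

ugukoday


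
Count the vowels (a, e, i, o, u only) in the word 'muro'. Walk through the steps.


Vowels in 'muro': u, o = 2 vowels.

2


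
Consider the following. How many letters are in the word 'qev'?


Spell out 'qev' and number each letter: q(1), e(2), v(3). Total: 3 letters.

3


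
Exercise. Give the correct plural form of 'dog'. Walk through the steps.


Apply rule: Add -s. 'dog' becomes 'dogs'.

dogs


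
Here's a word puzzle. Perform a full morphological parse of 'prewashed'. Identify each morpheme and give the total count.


Step 1: Identify prefix: 'pre' (meaning: before)
Step 2: Identify root: 'wash'
Step 3: Identify suffix(es): 'ed'
Decomposition: pre- (prefix: before) + wash (root) + -ed (suffix: past)
Total morphemes: 3

3 morphemes (pre- (prefix: before) + wash (root) + -ed (suffix: past))


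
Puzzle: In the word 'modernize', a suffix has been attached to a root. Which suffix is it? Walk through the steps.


The word 'modernize' = 'modern' (root) + '-ize' (suffix). The suffix is '-ize'.

ize


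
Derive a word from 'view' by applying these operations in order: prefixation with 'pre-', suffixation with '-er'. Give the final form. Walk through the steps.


Step 1: Add prefix 'pre-' to 'view' = 'preview'
Step 2: Add suffix '-er' to 'preview' = 'previewer'

previewer


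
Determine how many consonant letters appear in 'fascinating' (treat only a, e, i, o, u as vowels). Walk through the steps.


Consonants in 'fascinating': f, s, c, n, t, n, g = 7 consonants.

7


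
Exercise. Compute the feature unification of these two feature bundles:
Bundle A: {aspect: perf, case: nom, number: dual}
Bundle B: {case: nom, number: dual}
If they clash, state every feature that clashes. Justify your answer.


Compare features:
aspect: A=perf vs B=_ -> unified: perf
case: A=nom vs B=nom -> unified: nom
number: A=dual vs B=dual -> unified: dual
No clashes found.

Unified: {aspect: perf, case: nom, number: dual}


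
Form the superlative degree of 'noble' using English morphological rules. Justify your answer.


Apply superlative formation (ends in e: add -st): 'noble' -> 'noblest'.

noblest


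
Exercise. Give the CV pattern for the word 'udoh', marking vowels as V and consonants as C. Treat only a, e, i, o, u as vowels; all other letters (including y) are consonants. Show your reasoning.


Letter mapping: u = V, d = C, o = V, h = C.

VCVC


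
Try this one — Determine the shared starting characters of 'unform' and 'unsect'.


Compare from the start: 2 characters match: 'un'. Mismatch at position 3: 'f' vs 's'.

un


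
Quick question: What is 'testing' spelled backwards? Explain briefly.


Reverse 'testing' character by character: 'gnitset'.

gnitset


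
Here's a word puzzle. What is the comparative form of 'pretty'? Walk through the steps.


Apply comparative formation (consonant + y: change y to i, add -er): 'pretty' -> 'prettier'.

prettier


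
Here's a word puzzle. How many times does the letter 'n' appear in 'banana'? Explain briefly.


Letter 'n' in 'banana': found at position(s) 3, 5 = 2 occurrence(s).

2


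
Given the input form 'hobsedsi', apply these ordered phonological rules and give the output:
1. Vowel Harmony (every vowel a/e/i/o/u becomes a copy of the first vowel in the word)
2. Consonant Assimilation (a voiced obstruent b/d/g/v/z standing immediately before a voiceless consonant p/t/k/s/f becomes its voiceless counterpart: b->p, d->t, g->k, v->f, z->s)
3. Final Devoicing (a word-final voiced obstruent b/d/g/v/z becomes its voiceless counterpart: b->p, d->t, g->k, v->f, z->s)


Starting form: 'hobsedsi'
Rule 1: Vowel Harmony: all vowels become 'o' (matching first vowel). 'hobsedsi' -> 'hobsodso'
Rule 2: Consonant Assimilation: voiced obstruent before voiceless consonant becomes voiceless ('bs' -> 'ps', 'ds' -> 'ts'). 'hobsodso' -> 'hopsotso'
Rule 3: Final Devoicing: the word ends in the vowel 'o', not a consonant. No change.
Final form: 'hopsotso'

hopsotso


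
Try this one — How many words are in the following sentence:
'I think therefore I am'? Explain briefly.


Split into words: I | think | therefore | I | am = 5 words.

5


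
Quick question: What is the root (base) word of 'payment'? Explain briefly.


Remove suffix '-ment' from 'payment' to get root 'pay'.

pay


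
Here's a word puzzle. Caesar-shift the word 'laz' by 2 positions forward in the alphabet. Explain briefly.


Shift each letter by 2: l -> n, a -> c, z -> b. Result: 'ncb'.

ncb


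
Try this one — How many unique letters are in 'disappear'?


Unique letters in 'disappear': {a, d, e, i, p, r, s} = 7 distinct letters.

7


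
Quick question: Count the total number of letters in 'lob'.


Spell out 'lob' and number each letter: l(1), o(2), b(3). Total: 3 letters.

3


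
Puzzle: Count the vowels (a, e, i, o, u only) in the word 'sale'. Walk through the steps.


Vowels in 'sale': a, e = 2 vowels.

2


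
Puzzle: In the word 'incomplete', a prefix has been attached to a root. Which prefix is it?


The word 'incomplete' = 'in' (prefix) + 'complete' (root). The prefix is 'in'.

in


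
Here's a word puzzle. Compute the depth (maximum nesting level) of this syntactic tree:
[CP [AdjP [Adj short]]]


Count bracket nesting levels:
'[' at pos 0: depth = 1
'[' at pos 4: depth = 2
'[' at pos 10: depth = 3
Maximum depth reached: 3

3


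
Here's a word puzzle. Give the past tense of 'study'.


Apply rule: Change -y to -ied. 'study' becomes 'studied'.

studied


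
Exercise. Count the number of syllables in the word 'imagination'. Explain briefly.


Break 'imagination' into syllables: i-mag-i-na-tion -> i | mag | i | na | tion = 5 syllables

5 syllables


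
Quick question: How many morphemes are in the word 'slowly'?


Decomposition: slow (root) + -ly (suffix) = 2 morpheme(s)

2 morphemes


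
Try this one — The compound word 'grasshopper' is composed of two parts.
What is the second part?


Split 'grasshopper' into 'grass' + 'hopper'. The second part is 'hopper'.

hopper


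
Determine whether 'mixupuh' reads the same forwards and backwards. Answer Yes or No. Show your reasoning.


Forward: 'mixupuh'
Reversed: 'hupuxim'
They differ.

No


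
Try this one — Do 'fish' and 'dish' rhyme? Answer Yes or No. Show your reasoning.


Rime (stressed vowel + following sounds) of 'fish': -ish = /ɪʃ/
Rime of 'dish': -ish = /ɪʃ/
/ɪʃ/ and /ɪʃ/ are the same ending sound, so the words rhyme.

Yes


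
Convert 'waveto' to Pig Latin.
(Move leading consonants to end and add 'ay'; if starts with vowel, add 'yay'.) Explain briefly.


'waveto': move consonant cluster 'w' to end and add 'ay': 'avetoway'.

avetoway


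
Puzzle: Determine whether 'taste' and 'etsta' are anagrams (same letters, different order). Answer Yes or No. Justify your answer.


Sorted letters of 'taste': 'aestt'
Sorted letters of 'etsta': 'aestt'
They match.

Yes


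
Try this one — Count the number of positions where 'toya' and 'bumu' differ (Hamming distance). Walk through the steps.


Alignment:
Position 1: 't' vs 'b' = DIFFER
Position 2: 'o' vs 'u' = DIFFER
Position 3: 'y' vs 'm' = DIFFER
Position 4: 'a' vs 'u' = DIFFER
Total differences: 4

4


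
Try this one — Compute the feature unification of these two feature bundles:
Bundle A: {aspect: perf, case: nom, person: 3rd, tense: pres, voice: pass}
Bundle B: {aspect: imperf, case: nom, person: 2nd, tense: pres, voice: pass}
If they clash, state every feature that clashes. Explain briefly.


Compare features:
aspect: A=perf vs B=imperf -> CLASH
case: A=nom vs B=nom -> unified: nom
person: A=3rd vs B=2nd -> CLASH
tense: A=pres vs B=pres -> unified: pres
voice: A=pass vs B=pass -> unified: pass
Clashes detected on features 'aspect' (perf vs imperf) and 'person' (3rd vs 2nd); unification fails.

CLASH on 'aspect' (perf vs imperf) and 'person' (3rd vs 2nd)


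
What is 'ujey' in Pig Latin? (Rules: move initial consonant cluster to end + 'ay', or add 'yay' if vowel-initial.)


'ujey' starts with a vowel, so add 'yay': 'ujeyyay'.

ujeyyay


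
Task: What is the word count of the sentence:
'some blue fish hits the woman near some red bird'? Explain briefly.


Split into words: some | blue | fish | hits | the | woman | near | some | red | bird = 10 words.

10


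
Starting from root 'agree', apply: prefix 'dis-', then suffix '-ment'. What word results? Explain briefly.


Step 1: Add prefix 'dis-' to 'agree' = 'disagree'
Step 2: Add suffix '-ment' to 'disagree' = 'disagreement'

disagreement


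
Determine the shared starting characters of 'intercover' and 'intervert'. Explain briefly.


Compare from the start: 5 characters match: 'inter'. Mismatch at position 6: 'c' vs 'v'.

inter


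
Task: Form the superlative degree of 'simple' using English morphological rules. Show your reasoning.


Apply superlative formation (ends in e: add -st): 'simple' -> 'simplest'.

simplest


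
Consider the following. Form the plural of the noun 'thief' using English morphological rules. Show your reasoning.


Apply rule: Change -f to -ves. 'thief' becomes 'thieves'.

thieves


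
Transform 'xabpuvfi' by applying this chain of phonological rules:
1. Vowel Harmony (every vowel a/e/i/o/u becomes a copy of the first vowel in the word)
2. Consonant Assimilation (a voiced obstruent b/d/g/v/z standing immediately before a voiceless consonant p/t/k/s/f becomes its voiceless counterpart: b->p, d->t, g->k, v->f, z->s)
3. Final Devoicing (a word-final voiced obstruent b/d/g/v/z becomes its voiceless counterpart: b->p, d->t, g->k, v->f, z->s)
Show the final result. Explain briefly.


Starting form: 'xabpuvfi'
Rule 1: Vowel Harmony: all vowels become 'a' (matching first vowel). 'xabpuvfi' -> 'xabpavfa'
Rule 2: Consonant Assimilation: voiced obstruent before voiceless consonant becomes voiceless ('bp' -> 'pp', 'vf' -> 'ff'). 'xabpavfa' -> 'xappaffa'
Rule 3: Final Devoicing: the word ends in the vowel 'a', not a consonant. No change.
Final form: 'xappaffa'

xappaffa


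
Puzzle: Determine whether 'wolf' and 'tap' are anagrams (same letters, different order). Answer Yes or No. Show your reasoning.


Sorted letters of 'wolf': 'flow'
Sorted letters of 'tap': 'apt'
They do not match.

No


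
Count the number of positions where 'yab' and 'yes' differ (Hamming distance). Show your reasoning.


Alignment:
Position 1: 'y' vs 'y' = match
Position 2: 'a' vs 'e' = DIFFER
Position 3: 'b' vs 's' = DIFFER
Total differences: 2

2


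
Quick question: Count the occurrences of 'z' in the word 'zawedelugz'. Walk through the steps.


Letter 'z' in 'zawedelugz': found at position(s) 1, 10 = 2 occurrence(s).

2


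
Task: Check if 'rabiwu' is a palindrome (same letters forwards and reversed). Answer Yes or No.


Forward: 'rabiwu'
Reversed: 'uwibar'
They differ.

No


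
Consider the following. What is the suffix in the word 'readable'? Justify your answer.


The word 'readable' = 'read' (root) + '-able' (suffix). The suffix is '-able'.

able


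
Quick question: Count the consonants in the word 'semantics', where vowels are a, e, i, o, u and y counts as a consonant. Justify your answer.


Consonants in 'semantics': s, m, n, t, c, s = 6 consonants.

6


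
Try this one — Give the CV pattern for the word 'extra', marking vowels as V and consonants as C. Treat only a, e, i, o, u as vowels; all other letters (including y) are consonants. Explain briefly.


Letter mapping: e = V, x = C, t = C, r = C, a = V.

VCCCV


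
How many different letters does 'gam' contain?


Unique letters in 'gam': {a, g, m} = 3 distinct letters.

3


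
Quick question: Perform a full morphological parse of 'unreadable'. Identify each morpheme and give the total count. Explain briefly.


Step 1: Identify prefix: 'un' (meaning: not/reverse)
Step 2: Identify root: 'read'
Step 3: Identify suffix(es): 'able'
Decomposition: un- (prefix: not/reverse) + read (root) + -able (suffix: capable of)
Total morphemes: 3

3 morphemes (un- (prefix: not/reverse) + read (root) + -able (suffix: capable of))


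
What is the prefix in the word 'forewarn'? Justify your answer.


The word 'forewarn' = 'fore' (prefix) + 'warn' (root). The prefix is 'fore'.

fore


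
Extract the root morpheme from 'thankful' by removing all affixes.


Remove suffix '-ful' from 'thankful' to get root 'thank'.

thank


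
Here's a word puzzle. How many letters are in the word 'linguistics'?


Spell out 'linguistics' and number each letter: l(1), i(2), n(3), g(4), u(5), i(6), s(7), t(8), i(9), c(10), s(11). Total: 11 letters.

11


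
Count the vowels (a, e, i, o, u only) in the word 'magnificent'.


Vowels in 'magnificent': a, i, i, e = 4 vowels.

4


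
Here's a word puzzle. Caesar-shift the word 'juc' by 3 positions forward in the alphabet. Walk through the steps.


Shift each letter by 3: j -> m, u -> x, c -> f. Result: 'mxf'.

mxf


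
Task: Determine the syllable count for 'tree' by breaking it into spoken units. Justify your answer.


Break 'tree' into syllables: tree -> tree = 1 syllable

1 syllable


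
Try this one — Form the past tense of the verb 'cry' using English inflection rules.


Apply rule: Change -y to -ied. 'cry' becomes 'cried'.

cried


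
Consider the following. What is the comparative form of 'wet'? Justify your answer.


Apply comparative formation (double final consonant, add -er): 'wet' -> 'wetter'.

wetter


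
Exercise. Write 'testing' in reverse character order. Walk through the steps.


Reverse 'testing' character by character: 'gnitset'.

gnitset


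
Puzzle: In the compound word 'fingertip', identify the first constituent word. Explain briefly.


Split 'fingertip' into 'finger' + 'tip'. The first part is 'finger'.

finger


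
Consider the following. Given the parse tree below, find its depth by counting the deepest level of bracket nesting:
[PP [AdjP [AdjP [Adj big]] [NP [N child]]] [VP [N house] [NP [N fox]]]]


Count bracket nesting levels:
'[' at pos 0: depth = 1
'[' at pos 4: depth = 2
'[' at pos 10: depth = 3
'[' at pos 16: depth = 4
'[' at pos 27: depth = 3
'[' at pos 31: depth = 4
'[' at pos 43: depth = 2
'[' at pos 47: depth = 3
'[' at pos 57: depth = 3
'[' at pos 61: depth = 4
Maximum depth reached: 4

4


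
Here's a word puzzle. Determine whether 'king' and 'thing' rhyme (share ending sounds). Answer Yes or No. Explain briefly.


Rime (stressed vowel + following sounds) of 'king': -ing = /ɪŋ/
Rime of 'thing': -ing = /ɪŋ/
/ɪŋ/ and /ɪŋ/ are the same ending sound, so the words rhyme.

Yes


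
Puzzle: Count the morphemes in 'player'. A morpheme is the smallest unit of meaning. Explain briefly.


Decomposition: play (root) + -er (suffix) = 2 morpheme(s)

2 morphemes


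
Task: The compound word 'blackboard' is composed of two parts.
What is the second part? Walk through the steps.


Split 'blackboard' into 'black' + 'board'. The second part is 'board'.

board


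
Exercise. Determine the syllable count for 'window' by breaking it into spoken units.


Break 'window' into syllables: win-dow -> win | dow = 2 syllables

2 syllables


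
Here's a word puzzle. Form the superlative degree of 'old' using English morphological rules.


Apply superlative formation (add -est): 'old' -> 'oldest'.

oldest


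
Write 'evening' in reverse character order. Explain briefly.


Reverse 'evening' character by character: 'gnineve'.

gnineve


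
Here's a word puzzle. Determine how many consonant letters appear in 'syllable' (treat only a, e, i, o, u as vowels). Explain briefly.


Consonants in 'syllable': s, y, l, l, b, l = 6 consonants.

6
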